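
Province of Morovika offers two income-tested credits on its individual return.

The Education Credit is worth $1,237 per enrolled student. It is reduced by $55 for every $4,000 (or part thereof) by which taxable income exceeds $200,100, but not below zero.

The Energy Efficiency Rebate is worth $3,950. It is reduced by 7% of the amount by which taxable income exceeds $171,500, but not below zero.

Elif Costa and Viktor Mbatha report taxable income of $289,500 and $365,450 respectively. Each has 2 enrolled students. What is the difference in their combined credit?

Elif ($289,500): Education Credit: base = 2 × $1,237 = $2,474. income exceeds $200,100 by $89,400, which is 23 full-or-partial $4,000 increments; reduction = 23 × $55 = $1,265, leaving $1,209. Energy Efficiency Rebate: 7% of the $118,000 excess over $171,500 is $8,260 ≥ base, so the credit is $0. total $1,209 + $0 = $1,209
Viktor ($365,450): Education Credit: base = 2 × $1,237 = $2,474. income exceeds $200,100 by $165,350, which is 42 full-or-partial $4,000 increments; reduction = 42 × $55 = $2,310, leaving $164. Energy Efficiency Rebate: 7% of the $193,950 excess over $171,500 is $13,576.50 ≥ base, so the credit is $0. total $164 + $0 = $164
Difference: |$1,209 − $164| = $1,045.

$1,045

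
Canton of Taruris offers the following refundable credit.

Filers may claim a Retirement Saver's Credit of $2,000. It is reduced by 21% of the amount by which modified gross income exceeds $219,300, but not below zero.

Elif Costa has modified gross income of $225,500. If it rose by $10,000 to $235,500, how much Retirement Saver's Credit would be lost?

$698

At $225,500 — 21% of the $6,200 excess over $219,300 is $1,302; credit = $2,000 − $1,302 = $698.
At $235,500 — 21% of the $16,200 excess over $219,300 is $3,402 ≥ base, so the credit is $0.
Lost: $698 − $0 = $698.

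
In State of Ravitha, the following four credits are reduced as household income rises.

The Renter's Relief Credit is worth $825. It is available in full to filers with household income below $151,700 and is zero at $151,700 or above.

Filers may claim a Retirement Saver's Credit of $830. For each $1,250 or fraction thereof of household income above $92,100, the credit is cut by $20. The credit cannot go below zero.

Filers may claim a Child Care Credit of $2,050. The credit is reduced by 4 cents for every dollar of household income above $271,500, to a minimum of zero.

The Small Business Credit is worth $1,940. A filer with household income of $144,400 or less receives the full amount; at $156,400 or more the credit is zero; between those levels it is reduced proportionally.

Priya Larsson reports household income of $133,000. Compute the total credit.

$4,985

Renter's Relief Credit: $133,000 is below the $151,700 cutoff, so the full $825 applies.
Retirement Saver's Credit: income exceeds $92,100 by $40,900, which is 33 full-or-partial $1,250 increments; reduction = 33 × $20 = $660, leaving $170.
Child Care Credit: $133,000 is at or below the $271,500 threshold, so the full $2,050 applies.
Small Business Credit: $133,000 is at or below the $144,400 threshold, so the full $1,940 applies.
Total: $825 + $170 + $2,050 + $1,940 = $4,985.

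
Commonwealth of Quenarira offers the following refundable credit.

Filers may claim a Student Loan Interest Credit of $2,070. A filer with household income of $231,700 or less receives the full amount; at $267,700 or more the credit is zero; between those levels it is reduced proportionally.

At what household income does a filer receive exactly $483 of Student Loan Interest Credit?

$483 is 483/2,070 of the full $2,070, so 1,587/2,070 of the $36,000 range has been used: income = $231,700 + $36,000 × 1,587/2,070 = $259,300.

$259,300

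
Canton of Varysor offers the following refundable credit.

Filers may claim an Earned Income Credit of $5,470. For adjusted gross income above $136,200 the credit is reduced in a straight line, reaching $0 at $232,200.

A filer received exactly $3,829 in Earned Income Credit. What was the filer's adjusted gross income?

$165,000

$3,829 is 3,829/5,470 of the full $5,470, so 1,641/5,470 of the $96,000 range has been used: income = $136,200 + $96,000 × 1,641/5,470 = $165,000.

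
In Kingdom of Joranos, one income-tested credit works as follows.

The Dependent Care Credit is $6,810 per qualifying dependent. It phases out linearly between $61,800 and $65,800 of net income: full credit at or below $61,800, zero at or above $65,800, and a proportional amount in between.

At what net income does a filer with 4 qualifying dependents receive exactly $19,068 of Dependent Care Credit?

$63,000

Full credit = 4 × $6,810 = $27,240.
$19,068 is 19,068/27,240 of the full $27,240, so 8,172/27,240 of the $4,000 range has been used: income = $61,800 + $4,000 × 8,172/27,240 = $63,000.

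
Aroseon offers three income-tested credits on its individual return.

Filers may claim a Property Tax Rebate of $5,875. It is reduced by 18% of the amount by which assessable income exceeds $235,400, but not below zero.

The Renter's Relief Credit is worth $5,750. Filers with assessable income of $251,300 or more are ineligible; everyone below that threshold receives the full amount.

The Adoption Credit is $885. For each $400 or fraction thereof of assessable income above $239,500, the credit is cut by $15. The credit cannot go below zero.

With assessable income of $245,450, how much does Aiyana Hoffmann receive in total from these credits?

$10,476

Property Tax Rebate: 18% of the $10,050 excess over $235,400 is $1,809; credit = $5,875 − $1,809 = $4,066.
Renter's Relief Credit: $245,450 is below the $251,300 cutoff, so the full $5,750 applies.
Adoption Credit: income exceeds $239,500 by $5,950, which is 15 full-or-partial $400 increments; reduction = 15 × $15 = $225, leaving $660.
Total: $4,066 + $5,750 + $660 = $10,476.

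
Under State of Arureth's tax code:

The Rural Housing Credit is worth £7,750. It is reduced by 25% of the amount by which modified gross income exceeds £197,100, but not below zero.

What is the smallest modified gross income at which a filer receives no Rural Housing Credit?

£228,100

The credit falls by 25% of each pound above £197,100, so it reaches zero when the excess is £7,750 / 25% = £31,000: income = £197,100 + £31,000 = £228,100.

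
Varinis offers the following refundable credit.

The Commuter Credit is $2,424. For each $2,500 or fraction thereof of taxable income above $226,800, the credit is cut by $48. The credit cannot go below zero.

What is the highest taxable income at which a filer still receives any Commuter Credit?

$351,800

After 50 increments the reduction is 50 × $48 = $2,400, leaving $24; one more increment wipes it out. Increment 50 ends at excess 50 × $2,500 = $125,000, so the highest qualifying income is $226,800 + $125,000 = $351,800.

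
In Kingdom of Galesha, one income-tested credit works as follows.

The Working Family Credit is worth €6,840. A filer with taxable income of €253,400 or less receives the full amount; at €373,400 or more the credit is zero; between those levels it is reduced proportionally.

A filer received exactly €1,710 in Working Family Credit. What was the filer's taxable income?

€1,710 is 1,710/6,840 of the full €6,840, so 5,130/6,840 of the €120,000 range has been used: income = €253,400 + €120,000 × 5,130/6,840 = €343,400.

€343,400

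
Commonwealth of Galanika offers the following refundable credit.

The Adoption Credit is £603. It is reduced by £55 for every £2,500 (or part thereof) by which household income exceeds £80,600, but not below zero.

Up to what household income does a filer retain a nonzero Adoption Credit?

£105,600

After 10 increments the reduction is 10 × £55 = £550, leaving £53; one more increment wipes it out. Increment 10 ends at excess 10 × £2,500 = £25,000, so the highest qualifying income is £80,600 + £25,000 = £105,600.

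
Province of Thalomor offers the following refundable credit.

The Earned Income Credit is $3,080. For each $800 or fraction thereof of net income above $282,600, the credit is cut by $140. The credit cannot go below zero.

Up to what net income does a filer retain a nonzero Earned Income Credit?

$299,400

After 21 increments the reduction is 21 × $140 = $2,940, leaving $140; one more increment wipes it out. Increment 21 ends at excess 21 × $800 = $16,800, so the highest qualifying income is $282,600 + $16,800 = $299,400.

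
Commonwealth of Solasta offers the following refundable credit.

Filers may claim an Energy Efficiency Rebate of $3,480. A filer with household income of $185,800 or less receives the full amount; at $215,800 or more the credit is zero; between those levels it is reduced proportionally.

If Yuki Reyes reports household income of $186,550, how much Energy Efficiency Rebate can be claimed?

$3,393

Energy Efficiency Rebate: $186,550 is $750 into a $30,000 phase-out range, leaving 29,250/30,000 of the credit: $3,480 × 29,250/30,000 = $3,393.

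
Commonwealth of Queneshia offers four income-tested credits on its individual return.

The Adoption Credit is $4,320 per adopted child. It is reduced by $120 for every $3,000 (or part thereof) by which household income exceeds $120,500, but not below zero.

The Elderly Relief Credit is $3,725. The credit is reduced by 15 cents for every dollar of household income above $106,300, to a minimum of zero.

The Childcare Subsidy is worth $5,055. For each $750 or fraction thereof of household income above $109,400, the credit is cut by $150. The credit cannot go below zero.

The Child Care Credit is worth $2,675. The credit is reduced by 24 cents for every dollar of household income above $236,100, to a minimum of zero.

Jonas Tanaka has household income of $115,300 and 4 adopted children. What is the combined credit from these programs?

Adoption Credit: base = 4 × $4,320 = $17,280. $115,300 is at or below the $120,500 threshold, so the full $17,280 applies.
Elderly Relief Credit: 15% of the $9,000 excess over $106,300 is $1,350; credit = $3,725 − $1,350 = $2,375.
Childcare Subsidy: income exceeds $109,400 by $5,900, which is 8 full-or-partial $750 increments; reduction = 8 × $150 = $1,200, leaving $3,855.
Child Care Credit: $115,300 is at or below the $236,100 threshold, so the full $2,675 applies.
Total: $17,280 + $2,375 + $3,855 + $2,675 = $26,185.

$26,185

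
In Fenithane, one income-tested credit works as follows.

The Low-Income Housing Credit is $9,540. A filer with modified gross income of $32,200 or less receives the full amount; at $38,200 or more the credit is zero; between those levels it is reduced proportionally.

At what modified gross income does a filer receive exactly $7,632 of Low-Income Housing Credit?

$7,632 is 7,632/9,540 of the full $9,540, so 1,908/9,540 of the $6,000 range has been used: income = $32,200 + $6,000 × 1,908/9,540 = $33,400.

$33,400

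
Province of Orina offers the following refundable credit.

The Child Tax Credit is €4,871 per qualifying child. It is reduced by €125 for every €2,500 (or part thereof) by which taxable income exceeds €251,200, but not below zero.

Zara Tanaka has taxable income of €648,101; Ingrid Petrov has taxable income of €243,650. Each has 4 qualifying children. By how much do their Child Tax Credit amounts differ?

€19,484

Zara (€648,101): Child Tax Credit: base = 4 × €4,871 = €19,484. income exceeds €251,200 by €396,901 → 159 increments × €125 = €19,875 ≥ base, so the credit is €0.
Ingrid (€243,650): Child Tax Credit: base = 4 × €4,871 = €19,484. €243,650 is at or below the €251,200 threshold, so the full €19,484 applies.
Difference: |€0 − €19,484| = €19,484.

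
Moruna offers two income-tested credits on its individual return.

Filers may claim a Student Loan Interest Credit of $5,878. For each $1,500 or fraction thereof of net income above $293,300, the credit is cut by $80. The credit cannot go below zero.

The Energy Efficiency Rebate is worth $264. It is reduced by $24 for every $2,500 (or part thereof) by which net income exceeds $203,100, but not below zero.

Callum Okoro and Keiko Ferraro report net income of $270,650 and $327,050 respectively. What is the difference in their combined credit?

$1,840

Callum ($270,650): Student Loan Interest Credit: $270,650 is at or below the $293,300 threshold, so the full $5,878 applies. Energy Efficiency Rebate: income exceeds $203,100 by $67,550 → 28 increments × $24 = $672 ≥ base, so the credit is $0. total $5,878 + $0 = $5,878
Keiko ($327,050): Student Loan Interest Credit: income exceeds $293,300 by $33,750, which is 23 full-or-partial $1,500 increments; reduction = 23 × $80 = $1,840, leaving $4,038. Energy Efficiency Rebate: income exceeds $203,100 by $123,950 → 50 increments × $24 = $1,200 ≥ base, so the credit is $0. total $4,038 + $0 = $4,038
Difference: |$5,878 − $4,038| = $1,840.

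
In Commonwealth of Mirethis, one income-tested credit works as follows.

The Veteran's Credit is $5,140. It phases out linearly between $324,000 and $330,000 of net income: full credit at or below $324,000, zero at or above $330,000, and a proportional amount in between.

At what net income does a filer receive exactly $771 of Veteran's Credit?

$771 is 771/5,140 of the full $5,140, so 4,369/5,140 of the $6,000 range has been used: income = $324,000 + $6,000 × 4,369/5,140 = $329,100.

$329,100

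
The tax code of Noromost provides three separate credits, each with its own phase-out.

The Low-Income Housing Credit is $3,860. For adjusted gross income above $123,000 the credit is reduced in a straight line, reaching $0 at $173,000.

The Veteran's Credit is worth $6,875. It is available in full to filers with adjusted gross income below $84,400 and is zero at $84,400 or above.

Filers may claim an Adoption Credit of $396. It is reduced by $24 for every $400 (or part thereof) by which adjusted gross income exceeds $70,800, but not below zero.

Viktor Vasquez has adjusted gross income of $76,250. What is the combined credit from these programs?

Low-Income Housing Credit: $76,250 is at or below the $123,000 threshold, so the full $3,860 applies.
Veteran's Credit: $76,250 is below the $84,400 cutoff, so the full $6,875 applies.
Adoption Credit: income exceeds $70,800 by $5,450, which is 14 full-or-partial $400 increments; reduction = 14 × $24 = $336, leaving $60.
Total: $3,860 + $6,875 + $60 = $10,795.

$10,795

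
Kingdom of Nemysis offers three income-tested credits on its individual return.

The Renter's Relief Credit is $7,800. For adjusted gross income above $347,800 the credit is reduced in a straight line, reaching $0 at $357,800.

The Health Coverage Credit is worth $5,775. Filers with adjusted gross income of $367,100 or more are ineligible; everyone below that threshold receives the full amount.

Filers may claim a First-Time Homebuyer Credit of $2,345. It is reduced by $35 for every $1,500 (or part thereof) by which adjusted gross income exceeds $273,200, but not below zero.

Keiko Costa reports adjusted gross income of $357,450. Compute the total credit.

Renter's Relief Credit: $357,450 is $9,650 into a $10,000 phase-out range, leaving 350/10,000 of the credit: $7,800 × 350/10,000 = $273.
Health Coverage Credit: $357,450 is below the $367,100 cutoff, so the full $5,775 applies.
First-Time Homebuyer Credit: income exceeds $273,200 by $84,250, which is 57 full-or-partial $1,500 increments; reduction = 57 × $35 = $1,995, leaving $350.
Total: $273 + $5,775 + $350 = $6,398.

$6,398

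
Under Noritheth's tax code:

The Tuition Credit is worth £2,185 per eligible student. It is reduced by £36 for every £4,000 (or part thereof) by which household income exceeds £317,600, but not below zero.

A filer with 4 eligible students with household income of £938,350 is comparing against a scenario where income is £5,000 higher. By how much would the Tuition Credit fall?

£36

At £938,350 — base = 4 × £2,185 = £8,740. income exceeds £317,600 by £620,750, which is 156 full-or-partial £4,000 increments; reduction = 156 × £36 = £5,616, leaving £3,124.
At £943,350 — base = 4 × £2,185 = £8,740. income exceeds £317,600 by £625,750, which is 157 full-or-partial £4,000 increments; reduction = 157 × £36 = £5,652, leaving £3,088.
Lost: £3,124 − £3,088 = £36.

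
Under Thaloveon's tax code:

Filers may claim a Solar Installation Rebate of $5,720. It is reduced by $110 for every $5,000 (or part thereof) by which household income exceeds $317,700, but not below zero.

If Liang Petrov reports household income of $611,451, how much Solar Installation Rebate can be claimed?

$0

Solar Installation Rebate: income exceeds $317,700 by $293,751 → 59 increments × $110 = $6,490 ≥ base, so the credit is $0.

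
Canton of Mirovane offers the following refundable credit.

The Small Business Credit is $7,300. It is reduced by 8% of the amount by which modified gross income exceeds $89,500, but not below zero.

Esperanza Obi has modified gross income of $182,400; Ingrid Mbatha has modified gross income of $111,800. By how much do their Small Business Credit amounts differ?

$5,516

Esperanza ($182,400): Small Business Credit: 8% of the $92,900 excess over $89,500 is $7,432 ≥ base, so the credit is $0.
Ingrid ($111,800): Small Business Credit: 8% of the $22,300 excess over $89,500 is $1,784; credit = $7,300 − $1,784 = $5,516.
Difference: |$0 − $5,516| = $5,516.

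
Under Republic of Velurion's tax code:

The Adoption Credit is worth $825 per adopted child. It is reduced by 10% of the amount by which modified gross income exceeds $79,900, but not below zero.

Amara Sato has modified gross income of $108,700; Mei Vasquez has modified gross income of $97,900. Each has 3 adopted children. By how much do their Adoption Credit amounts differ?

$675

Amara ($108,700): Adoption Credit: base = 3 × $825 = $2,475. 10% of the $28,800 excess over $79,900 is $2,880 ≥ base, so the credit is $0.
Mei ($97,900): Adoption Credit: base = 3 × $825 = $2,475. 10% of the $18,000 excess over $79,900 is $1,800; credit = $2,475 − $1,800 = $675.
Difference: |$0 − $675| = $675.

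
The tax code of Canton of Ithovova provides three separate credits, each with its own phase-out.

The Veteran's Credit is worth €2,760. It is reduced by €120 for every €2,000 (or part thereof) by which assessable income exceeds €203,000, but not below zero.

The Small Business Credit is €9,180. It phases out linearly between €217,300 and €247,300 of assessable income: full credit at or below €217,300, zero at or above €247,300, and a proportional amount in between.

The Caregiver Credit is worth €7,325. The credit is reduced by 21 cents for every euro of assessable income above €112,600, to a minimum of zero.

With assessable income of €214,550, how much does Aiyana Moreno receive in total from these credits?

€11,220

Veteran's Credit: income exceeds €203,000 by €11,550, which is 6 full-or-partial €2,000 increments; reduction = 6 × €120 = €720, leaving €2,040.
Small Business Credit: €214,550 is at or below the €217,300 threshold, so the full €9,180 applies.
Caregiver Credit: 21% of the €101,950 excess over €112,600 is €21,409.50 ≥ base, so the credit is €0.
Total: €2,040 + €9,180 + €0 = €11,220.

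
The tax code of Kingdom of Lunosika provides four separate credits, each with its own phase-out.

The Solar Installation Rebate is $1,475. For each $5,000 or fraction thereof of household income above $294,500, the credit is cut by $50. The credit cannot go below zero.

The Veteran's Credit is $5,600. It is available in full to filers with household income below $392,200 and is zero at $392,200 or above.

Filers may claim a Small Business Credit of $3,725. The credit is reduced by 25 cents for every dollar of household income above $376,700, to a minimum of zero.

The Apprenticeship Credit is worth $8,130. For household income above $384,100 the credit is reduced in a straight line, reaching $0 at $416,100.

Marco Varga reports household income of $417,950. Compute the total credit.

$225

Solar Installation Rebate: income exceeds $294,500 by $123,450, which is 25 full-or-partial $5,000 increments; reduction = 25 × $50 = $1,250, leaving $225.
Veteran's Credit: $417,950 meets or exceeds the $392,200 cutoff, so the credit is $0.
Small Business Credit: 25% of the $41,250 excess over $376,700 is $10,312.50 ≥ base, so the credit is $0.
Apprenticeship Credit: $417,950 is at or above $416,100, so the credit is $0.
Total: $225 + $0 + $0 + $0 = $225.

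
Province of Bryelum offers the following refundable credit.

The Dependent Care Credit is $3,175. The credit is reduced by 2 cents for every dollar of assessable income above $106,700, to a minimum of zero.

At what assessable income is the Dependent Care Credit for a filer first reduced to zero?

$265,450

The credit falls by 2% of each dollar above $106,700, so it reaches zero when the excess is $3,175 / 2% = $158,750: income = $106,700 + $158,750 = $265,450.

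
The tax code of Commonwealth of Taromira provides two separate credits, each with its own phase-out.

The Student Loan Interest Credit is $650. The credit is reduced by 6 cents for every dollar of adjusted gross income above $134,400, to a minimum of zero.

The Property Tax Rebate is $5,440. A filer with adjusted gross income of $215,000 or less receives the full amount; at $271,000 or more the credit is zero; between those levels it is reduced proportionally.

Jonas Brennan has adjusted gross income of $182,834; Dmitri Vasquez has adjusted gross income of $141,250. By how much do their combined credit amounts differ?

$239

Jonas ($182,834): Student Loan Interest Credit: 6% of the $48,434 excess over $134,400 is $2,906.04 ≥ base, so the credit is $0. Property Tax Rebate: $182,834 is at or below the $215,000 threshold, so the full $5,440 applies. total $0 + $5,440 = $5,440
Dmitri ($141,250): Student Loan Interest Credit: 6% of the $6,850 excess over $134,400 is $411; credit = $650 − $411 = $239. Property Tax Rebate: $141,250 is at or below the $215,000 threshold, so the full $5,440 applies. total $239 + $5,440 = $5,679
Difference: |$5,440 − $5,679| = $239.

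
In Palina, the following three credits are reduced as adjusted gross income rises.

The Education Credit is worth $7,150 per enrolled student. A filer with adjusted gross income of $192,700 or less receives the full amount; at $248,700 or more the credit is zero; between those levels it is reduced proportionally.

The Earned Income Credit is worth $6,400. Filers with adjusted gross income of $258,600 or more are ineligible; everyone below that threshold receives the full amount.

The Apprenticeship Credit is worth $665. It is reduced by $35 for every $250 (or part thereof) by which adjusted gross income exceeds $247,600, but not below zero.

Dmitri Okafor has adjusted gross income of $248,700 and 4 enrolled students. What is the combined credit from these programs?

$6,890

Education Credit: base = 4 × $7,150 = $28,600. $248,700 is at or above $248,700, so the credit is $0.
Earned Income Credit: $248,700 is below the $258,600 cutoff, so the full $6,400 applies.
Apprenticeship Credit: income exceeds $247,600 by $1,100, which is 5 full-or-partial $250 increments; reduction = 5 × $35 = $175, leaving $490.
Total: $0 + $6,400 + $490 = $6,890.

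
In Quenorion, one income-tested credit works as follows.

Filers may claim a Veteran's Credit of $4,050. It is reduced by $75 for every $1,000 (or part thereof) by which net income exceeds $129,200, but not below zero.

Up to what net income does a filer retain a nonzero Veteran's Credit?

After 53 increments the reduction is 53 × $75 = $3,975, leaving $75; one more increment wipes it out. Increment 53 ends at excess 53 × $1,000 = $53,000, so the highest qualifying income is $129,200 + $53,000 = $182,200.

$182,200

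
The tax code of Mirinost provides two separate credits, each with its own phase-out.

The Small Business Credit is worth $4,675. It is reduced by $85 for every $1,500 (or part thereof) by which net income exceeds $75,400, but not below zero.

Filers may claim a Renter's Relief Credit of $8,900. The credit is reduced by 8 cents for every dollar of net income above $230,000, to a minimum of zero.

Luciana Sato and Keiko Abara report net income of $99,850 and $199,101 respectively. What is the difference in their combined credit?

Luciana ($99,850): Small Business Credit: income exceeds $75,400 by $24,450, which is 17 full-or-partial $1,500 increments; reduction = 17 × $85 = $1,445, leaving $3,230. Renter's Relief Credit: $99,850 is at or below the $230,000 threshold, so the full $8,900 applies. total $3,230 + $8,900 = $12,130
Keiko ($199,101): Small Business Credit: income exceeds $75,400 by $123,701 → 83 increments × $85 = $7,055 ≥ base, so the credit is $0. Renter's Relief Credit: $199,101 is at or below the $230,000 threshold, so the full $8,900 applies. total $0 + $8,900 = $8,900
Difference: |$12,130 − $8,900| = $3,230.

$3,230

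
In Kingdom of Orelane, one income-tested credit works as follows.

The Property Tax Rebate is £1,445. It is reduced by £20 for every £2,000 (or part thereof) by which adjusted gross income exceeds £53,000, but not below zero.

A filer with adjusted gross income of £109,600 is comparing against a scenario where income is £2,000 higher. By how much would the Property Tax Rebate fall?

At £109,600 — income exceeds £53,000 by £56,600, which is 29 full-or-partial £2,000 increments; reduction = 29 × £20 = £580, leaving £865.
At £111,600 — income exceeds £53,000 by £58,600, which is 30 full-or-partial £2,000 increments; reduction = 30 × £20 = £600, leaving £845.
Lost: £865 − £845 = £20.

£20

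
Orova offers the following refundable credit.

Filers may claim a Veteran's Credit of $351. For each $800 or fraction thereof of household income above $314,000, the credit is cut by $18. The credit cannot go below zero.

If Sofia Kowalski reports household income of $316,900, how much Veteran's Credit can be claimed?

Veteran's Credit: income exceeds $314,000 by $2,900, which is 4 full-or-partial $800 increments; reduction = 4 × $18 = $72, leaving $279.

$279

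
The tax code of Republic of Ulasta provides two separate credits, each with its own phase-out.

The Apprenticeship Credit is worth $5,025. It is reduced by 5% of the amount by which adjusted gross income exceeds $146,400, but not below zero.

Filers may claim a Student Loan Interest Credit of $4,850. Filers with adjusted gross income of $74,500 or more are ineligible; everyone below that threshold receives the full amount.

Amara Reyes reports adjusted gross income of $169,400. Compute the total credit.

Apprenticeship Credit: 5% of the $23,000 excess over $146,400 is $1,150; credit = $5,025 − $1,150 = $3,875.
Student Loan Interest Credit: $169,400 meets or exceeds the $74,500 cutoff, so the credit is $0.
Total: $3,875 + $0 = $3,875.

$3,875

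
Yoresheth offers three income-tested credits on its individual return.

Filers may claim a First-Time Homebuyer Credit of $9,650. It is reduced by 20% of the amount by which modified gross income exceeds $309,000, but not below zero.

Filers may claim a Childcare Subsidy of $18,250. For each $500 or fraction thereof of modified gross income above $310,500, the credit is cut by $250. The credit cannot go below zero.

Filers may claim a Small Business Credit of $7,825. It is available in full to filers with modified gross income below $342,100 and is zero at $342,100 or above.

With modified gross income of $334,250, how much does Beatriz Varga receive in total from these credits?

$18,675

First-Time Homebuyer Credit: 20% of the $25,250 excess over $309,000 is $5,050; credit = $9,650 − $5,050 = $4,600.
Childcare Subsidy: income exceeds $310,500 by $23,750, which is 48 full-or-partial $500 increments; reduction = 48 × $250 = $12,000, leaving $6,250.
Small Business Credit: $334,250 is below the $342,100 cutoff, so the full $7,825 applies.
Total: $4,600 + $6,250 + $7,825 = $18,675.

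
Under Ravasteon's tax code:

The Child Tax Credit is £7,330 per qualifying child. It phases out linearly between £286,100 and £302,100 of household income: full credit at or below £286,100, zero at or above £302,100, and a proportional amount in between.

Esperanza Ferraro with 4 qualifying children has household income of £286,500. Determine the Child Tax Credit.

£28,587

Child Tax Credit: base = 4 × £7,330 = £29,320. £286,500 is £400 into a £16,000 phase-out range, leaving 15,600/16,000 of the credit: £29,320 × 15,600/16,000 = £28,587.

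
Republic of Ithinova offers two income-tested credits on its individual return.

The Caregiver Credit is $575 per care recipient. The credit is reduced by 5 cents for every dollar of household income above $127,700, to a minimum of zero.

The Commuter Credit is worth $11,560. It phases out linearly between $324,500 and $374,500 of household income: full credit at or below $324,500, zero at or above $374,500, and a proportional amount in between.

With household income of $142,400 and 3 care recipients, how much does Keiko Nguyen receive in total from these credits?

Caregiver Credit: base = 3 × $575 = $1,725. 5% of the $14,700 excess over $127,700 is $735; credit = $1,725 − $735 = $990.
Commuter Credit: $142,400 is at or below the $324,500 threshold, so the full $11,560 applies.
Total: $990 + $11,560 = $12,550.

$12,550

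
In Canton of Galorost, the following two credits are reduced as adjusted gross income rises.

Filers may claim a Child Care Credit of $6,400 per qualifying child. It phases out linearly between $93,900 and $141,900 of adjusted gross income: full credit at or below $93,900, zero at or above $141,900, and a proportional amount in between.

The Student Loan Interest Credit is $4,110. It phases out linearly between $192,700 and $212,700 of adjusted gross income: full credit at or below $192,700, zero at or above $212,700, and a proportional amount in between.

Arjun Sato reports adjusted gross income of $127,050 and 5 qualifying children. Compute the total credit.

Child Care Credit: base = 5 × $6,400 = $32,000. $127,050 is $33,150 into a $48,000 phase-out range, leaving 14,850/48,000 of the credit: $32,000 × 14,850/48,000 = $9,900.
Student Loan Interest Credit: $127,050 is at or below the $192,700 threshold, so the full $4,110 applies.
Total: $9,900 + $4,110 = $14,010.

$14,010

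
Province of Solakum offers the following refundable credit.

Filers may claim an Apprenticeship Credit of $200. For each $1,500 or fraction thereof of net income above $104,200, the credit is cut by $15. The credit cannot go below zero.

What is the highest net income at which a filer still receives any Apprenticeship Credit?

After 13 increments the reduction is 13 × $15 = $195, leaving $5; one more increment wipes it out. Increment 13 ends at excess 13 × $1,500 = $19,500, so the highest qualifying income is $104,200 + $19,500 = $123,700.

$123,700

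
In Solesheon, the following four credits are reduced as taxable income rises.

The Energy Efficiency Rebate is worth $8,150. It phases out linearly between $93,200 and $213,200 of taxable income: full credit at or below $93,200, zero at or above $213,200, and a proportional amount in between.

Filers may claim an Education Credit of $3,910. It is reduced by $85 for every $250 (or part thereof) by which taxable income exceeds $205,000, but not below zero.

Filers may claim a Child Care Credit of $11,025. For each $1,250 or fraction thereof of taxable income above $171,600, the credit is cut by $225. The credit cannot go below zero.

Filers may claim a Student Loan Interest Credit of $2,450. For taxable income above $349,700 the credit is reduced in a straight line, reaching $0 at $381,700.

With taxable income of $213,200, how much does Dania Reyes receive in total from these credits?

Energy Efficiency Rebate: $213,200 is at or above $213,200, so the credit is $0.
Education Credit: income exceeds $205,000 by $8,200, which is 33 full-or-partial $250 increments; reduction = 33 × $85 = $2,805, leaving $1,105.
Child Care Credit: income exceeds $171,600 by $41,600, which is 34 full-or-partial $1,250 increments; reduction = 34 × $225 = $7,650, leaving $3,375.
Student Loan Interest Credit: $213,200 is at or below the $349,700 threshold, so the full $2,450 applies.
Total: $0 + $1,105 + $3,375 + $2,450 = $6,930.

$6,930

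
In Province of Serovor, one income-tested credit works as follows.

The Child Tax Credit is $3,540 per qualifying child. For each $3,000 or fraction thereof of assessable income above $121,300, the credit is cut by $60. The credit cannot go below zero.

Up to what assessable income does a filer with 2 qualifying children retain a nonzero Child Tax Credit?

Full credit = 2 × $3,540 = $7,080.
After 117 increments the reduction is 117 × $60 = $7,020, leaving $60; one more increment wipes it out. Increment 117 ends at excess 117 × $3,000 = $351,000, so the highest qualifying income is $121,300 + $351,000 = $472,300.

$472,300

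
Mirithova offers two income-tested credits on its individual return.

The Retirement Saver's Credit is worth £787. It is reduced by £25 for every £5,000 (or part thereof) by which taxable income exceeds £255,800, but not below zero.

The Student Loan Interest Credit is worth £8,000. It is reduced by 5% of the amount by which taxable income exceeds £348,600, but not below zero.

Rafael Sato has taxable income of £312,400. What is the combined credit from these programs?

Retirement Saver's Credit: income exceeds £255,800 by £56,600, which is 12 full-or-partial £5,000 increments; reduction = 12 × £25 = £300, leaving £487.
Student Loan Interest Credit: £312,400 is at or below the £348,600 threshold, so the full £8,000 applies.
Total: £487 + £8,000 = £8,487.

£8,487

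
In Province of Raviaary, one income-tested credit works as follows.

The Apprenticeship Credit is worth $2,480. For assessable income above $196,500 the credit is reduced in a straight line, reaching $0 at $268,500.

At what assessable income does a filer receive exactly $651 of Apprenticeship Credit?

$249,600

$651 is 651/2,480 of the full $2,480, so 1,829/2,480 of the $72,000 range has been used: income = $196,500 + $72,000 × 1,829/2,480 = $249,600.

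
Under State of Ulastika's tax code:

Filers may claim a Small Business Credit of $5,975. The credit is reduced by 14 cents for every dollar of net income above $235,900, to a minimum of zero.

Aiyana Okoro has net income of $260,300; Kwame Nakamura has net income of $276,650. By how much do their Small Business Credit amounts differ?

$2,289

Aiyana ($260,300): Small Business Credit: 14% of the $24,400 excess over $235,900 is $3,416; credit = $5,975 − $3,416 = $2,559.
Kwame ($276,650): Small Business Credit: 14% of the $40,750 excess over $235,900 is $5,705; credit = $5,975 − $5,705 = $270.
Difference: |$2,559 − $270| = $2,289.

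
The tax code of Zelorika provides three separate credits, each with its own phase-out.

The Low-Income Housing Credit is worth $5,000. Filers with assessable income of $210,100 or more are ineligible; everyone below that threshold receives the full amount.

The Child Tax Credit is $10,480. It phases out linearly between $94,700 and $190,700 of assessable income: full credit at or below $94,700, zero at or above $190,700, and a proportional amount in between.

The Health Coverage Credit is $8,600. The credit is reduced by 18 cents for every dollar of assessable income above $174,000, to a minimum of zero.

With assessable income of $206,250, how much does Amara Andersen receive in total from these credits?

Low-Income Housing Credit: $206,250 is below the $210,100 cutoff, so the full $5,000 applies.
Child Tax Credit: $206,250 is at or above $190,700, so the credit is $0.
Health Coverage Credit: 18% of the $32,250 excess over $174,000 is $5,805; credit = $8,600 − $5,805 = $2,795.
Total: $5,000 + $0 + $2,795 = $7,795.

$7,795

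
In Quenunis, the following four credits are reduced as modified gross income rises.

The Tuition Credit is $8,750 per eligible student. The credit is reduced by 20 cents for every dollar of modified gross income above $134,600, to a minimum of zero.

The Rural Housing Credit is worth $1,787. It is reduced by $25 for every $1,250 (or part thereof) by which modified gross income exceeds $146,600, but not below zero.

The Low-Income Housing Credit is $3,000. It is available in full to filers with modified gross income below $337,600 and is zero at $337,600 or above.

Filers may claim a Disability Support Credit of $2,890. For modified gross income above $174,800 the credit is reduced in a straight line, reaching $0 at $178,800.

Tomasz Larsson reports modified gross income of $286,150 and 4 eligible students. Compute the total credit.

Tuition Credit: base = 4 × $8,750 = $35,000. 20% of the $151,550 excess over $134,600 is $30,310; credit = $35,000 − $30,310 = $4,690.
Rural Housing Credit: income exceeds $146,600 by $139,550 → 112 increments × $25 = $2,800 ≥ base, so the credit is $0.
Low-Income Housing Credit: $286,150 is below the $337,600 cutoff, so the full $3,000 applies.
Disability Support Credit: $286,150 is at or above $178,800, so the credit is $0.
Total: $4,690 + $0 + $3,000 + $0 = $7,690.

$7,690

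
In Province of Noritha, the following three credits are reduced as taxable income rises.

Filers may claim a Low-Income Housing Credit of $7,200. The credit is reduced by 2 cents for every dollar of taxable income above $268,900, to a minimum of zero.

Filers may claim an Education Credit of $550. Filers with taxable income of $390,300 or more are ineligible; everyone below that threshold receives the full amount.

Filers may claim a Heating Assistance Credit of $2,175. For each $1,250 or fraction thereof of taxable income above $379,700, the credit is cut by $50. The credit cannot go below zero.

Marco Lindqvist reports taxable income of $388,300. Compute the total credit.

Low-Income Housing Credit: 2% of the $119,400 excess over $268,900 is $2,388; credit = $7,200 − $2,388 = $4,812.
Education Credit: $388,300 is below the $390,300 cutoff, so the full $550 applies.
Heating Assistance Credit: income exceeds $379,700 by $8,600, which is 7 full-or-partial $1,250 increments; reduction = 7 × $50 = $350, leaving $1,825.
Total: $4,812 + $550 + $1,825 = $7,187.

$7,187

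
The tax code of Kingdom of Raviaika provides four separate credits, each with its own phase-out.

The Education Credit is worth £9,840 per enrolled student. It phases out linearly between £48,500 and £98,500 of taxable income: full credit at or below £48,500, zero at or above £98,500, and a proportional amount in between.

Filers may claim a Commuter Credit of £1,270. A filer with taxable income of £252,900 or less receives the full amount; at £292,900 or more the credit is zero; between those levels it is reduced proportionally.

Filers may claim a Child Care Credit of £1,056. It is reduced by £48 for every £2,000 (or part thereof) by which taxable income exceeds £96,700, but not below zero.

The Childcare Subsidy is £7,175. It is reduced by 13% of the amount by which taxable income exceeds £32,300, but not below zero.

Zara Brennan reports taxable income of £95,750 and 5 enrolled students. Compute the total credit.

Education Credit: base = 5 × £9,840 = £49,200. £95,750 is £47,250 into a £50,000 phase-out range, leaving 2,750/50,000 of the credit: £49,200 × 2,750/50,000 = £2,706.
Commuter Credit: £95,750 is at or below the £252,900 threshold, so the full £1,270 applies.
Child Care Credit: £95,750 is at or below the £96,700 threshold, so the full £1,056 applies.
Childcare Subsidy: 13% of the £63,450 excess over £32,300 is £8,248.50 ≥ base, so the credit is £0.
Total: £2,706 + £1,270 + £1,056 + £0 = £5,032.

£5,032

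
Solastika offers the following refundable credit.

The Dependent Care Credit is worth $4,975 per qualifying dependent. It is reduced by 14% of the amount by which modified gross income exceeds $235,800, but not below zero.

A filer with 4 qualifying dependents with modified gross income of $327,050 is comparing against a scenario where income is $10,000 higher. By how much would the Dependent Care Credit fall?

At $327,050 — base = 4 × $4,975 = $19,900. 14% of the $91,250 excess over $235,800 is $12,775; credit = $19,900 − $12,775 = $7,125.
At $337,050 — base = 4 × $4,975 = $19,900. 14% of the $101,250 excess over $235,800 is $14,175; credit = $19,900 − $14,175 = $5,725.
Lost: $7,125 − $5,725 = $1,400.

$1,400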